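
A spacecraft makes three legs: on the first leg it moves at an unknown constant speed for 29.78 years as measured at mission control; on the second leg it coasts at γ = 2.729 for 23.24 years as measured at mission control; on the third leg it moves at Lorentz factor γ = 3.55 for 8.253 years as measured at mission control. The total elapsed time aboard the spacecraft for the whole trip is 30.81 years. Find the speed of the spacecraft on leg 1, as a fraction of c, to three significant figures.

Leg 1: speed unknown; τ_1 = 29.78/γ_1.
Leg 2: γ = 2.729; τ_2 = 23.24/2.729 = 8.516 years.
Leg 3: γ = 3.55; τ_3 = 8.253/3.550 = 2.325 years.
Total proper time: τ_1 + 8.516 + 2.325 = 30.81, so τ_1 = 30.81 − 10.84 = 19.97 years.
γ_1 = 29.78/19.97 = 1.491; β = √(1 − 1/γ²) = √0.5503.

β = 0.742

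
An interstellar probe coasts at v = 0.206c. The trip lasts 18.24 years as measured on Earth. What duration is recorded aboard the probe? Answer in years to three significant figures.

γ = 1/√(1 − 0.206²) = 1/√0.9576 = 1.022
The interval measured on Earth is the dilated one; the clock aboard the probe measures the proper time τ = Δt/γ = 18.24/1.022 years.

τ = 17.8 years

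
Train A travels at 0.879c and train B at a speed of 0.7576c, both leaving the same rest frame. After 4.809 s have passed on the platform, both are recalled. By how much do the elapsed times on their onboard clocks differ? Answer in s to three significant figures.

|τ_A − τ_B| = 0.846 s

A: γ = 1/√(1 − 0.879²) = 1/√0.2274 = 2.097; τ_A = 4.809/2.097 = 2.293 s.
B: γ = 1/√(1 − 0.7576²) = 1/√0.4260 = 1.532; τ_B = 4.809/1.532 = 3.139 s.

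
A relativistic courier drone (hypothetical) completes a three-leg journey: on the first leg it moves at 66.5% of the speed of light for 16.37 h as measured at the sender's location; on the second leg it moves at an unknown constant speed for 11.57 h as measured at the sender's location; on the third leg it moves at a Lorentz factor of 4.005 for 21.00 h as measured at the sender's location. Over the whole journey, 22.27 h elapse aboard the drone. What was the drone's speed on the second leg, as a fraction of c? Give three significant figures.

β = 0.910

Leg 1: β = 0.665; γ = 1/√(1 − 0.665²) = 1/√0.5578 = 1.339; τ_1 = 16.37/1.339 = 12.23 h.
Leg 2: speed unknown; τ_2 = 11.57/γ_2.
Leg 3: γ = 4.005; τ_3 = 21.00/4.005 = 5.243 h.
Total proper time: 12.23 + τ_2 + 5.243 = 22.27, so τ_2 = 22.27 − 17.47 = 4.801 h.
γ_2 = 11.57/4.801 = 2.410; β = √(1 − 1/γ²) = √0.8278.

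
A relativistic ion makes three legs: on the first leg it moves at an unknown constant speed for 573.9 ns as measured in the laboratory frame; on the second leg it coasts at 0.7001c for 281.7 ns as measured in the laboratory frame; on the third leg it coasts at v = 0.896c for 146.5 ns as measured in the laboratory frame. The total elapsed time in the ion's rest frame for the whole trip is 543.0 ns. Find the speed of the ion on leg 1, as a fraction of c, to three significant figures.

Leg 1: speed unknown; τ_1 = 573.9/γ_1.
Leg 2: γ = 1/√(1 − 0.7001²) = 1/√0.5099 = 1.400; τ_2 = 281.7/1.400 = 201.1 ns.
Leg 3: γ = 1/√(1 − 0.896²) = 1/√0.1972 = 2.252; τ_3 = 146.5/2.252 = 65.05 ns.
Total proper time: τ_1 + 201.1 + 65.05 = 543.0, so τ_1 = 543.0 − 266.2 = 276.8 ns.
γ_1 = 573.9/276.8 = 2.073; β = √(1 − 1/γ²) = √0.7674.

β = 0.876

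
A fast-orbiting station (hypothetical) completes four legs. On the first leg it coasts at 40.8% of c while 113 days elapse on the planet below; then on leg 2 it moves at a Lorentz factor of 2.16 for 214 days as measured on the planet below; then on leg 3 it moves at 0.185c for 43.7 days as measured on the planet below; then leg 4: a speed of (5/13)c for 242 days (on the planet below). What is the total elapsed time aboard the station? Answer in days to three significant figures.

τ = 469 days

Leg 1: β = 0.408; γ = 1/√(1 − 0.408²) = 1/√0.8335 = 1.095; τ_1 = 113/1.095 = 103.2 days.
Leg 2: γ = 2.16; τ_2 = 214/2.160 = 99.07 days.
Leg 3: γ = 1/√(1 − 0.185²) = 1/√0.9658 = 1.018; τ_3 = 43.7/1.018 = 42.95 days.
Leg 4: γ = 1/√(1 − (5/13)²) = 13/12 ≈ 1.083; τ_4 = 242/1.083 = 223.4 days.
Total: 103.2 + 99.07 + 42.95 + 223.4 days.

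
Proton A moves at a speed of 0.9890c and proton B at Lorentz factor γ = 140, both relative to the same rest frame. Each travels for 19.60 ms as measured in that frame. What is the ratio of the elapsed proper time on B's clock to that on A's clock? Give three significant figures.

τ_B/τ_A = 0.0483

A: γ = 1/√(1 − 0.9890²) = 1/√0.02188 = 6.761. B: γ = 140.
τ_A/τ_B = γ_B/γ_A = 140.0/6.761 = 20.71, so τ_B/τ_A = 0.04829.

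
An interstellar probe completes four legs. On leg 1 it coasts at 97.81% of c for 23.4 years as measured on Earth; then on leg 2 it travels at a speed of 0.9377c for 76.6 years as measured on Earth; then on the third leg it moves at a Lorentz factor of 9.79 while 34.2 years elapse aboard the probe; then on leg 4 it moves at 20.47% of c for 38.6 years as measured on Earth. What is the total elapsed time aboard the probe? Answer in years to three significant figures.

τ = 103 years

Leg 1: β = 0.9781; γ = 1/√(1 − 0.9781²) = 1/√0.04332 = 4.805; τ_1 = 23.4/4.805 = 4.870 years.
Leg 2: γ = 1/√(1 − 0.9377²) = 1/√0.1207 = 2.878; τ_2 = 76.6/2.878 = 26.61 years.
Leg 3: 34.2 years is already measured aboard the probe.
Leg 4: β = 0.2047; γ = 1/√(1 − 0.2047²) = 1/√0.9581 = 1.022; τ_4 = 38.6/1.022 = 37.78 years.
Total: 4.870 + 26.61 + 34.20 + 37.78 years.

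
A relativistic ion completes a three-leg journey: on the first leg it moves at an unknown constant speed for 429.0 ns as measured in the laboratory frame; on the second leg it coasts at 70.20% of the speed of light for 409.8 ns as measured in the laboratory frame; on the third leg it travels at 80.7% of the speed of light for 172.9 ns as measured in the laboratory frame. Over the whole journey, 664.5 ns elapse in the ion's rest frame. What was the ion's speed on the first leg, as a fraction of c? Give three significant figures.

β = 0.776

Leg 1: speed unknown; τ_1 = 429.0/γ_1.
Leg 2: β = 0.7020; γ = 1/√(1 − 0.7020²) = 1/√0.5072 = 1.404; τ_2 = 409.8/1.404 = 291.9 ns.
Leg 3: β = 0.807; γ = 1/√(1 − 0.807²) = 1/√0.3488 = 1.693; τ_3 = 172.9/1.693 = 102.1 ns.
Total proper time: τ_1 + 291.9 + 102.1 = 664.5, so τ_1 = 664.5 − 394.0 = 270.5 ns.
γ_1 = 429.0/270.5 = 1.586; β = √(1 − 1/γ²) = √0.6023.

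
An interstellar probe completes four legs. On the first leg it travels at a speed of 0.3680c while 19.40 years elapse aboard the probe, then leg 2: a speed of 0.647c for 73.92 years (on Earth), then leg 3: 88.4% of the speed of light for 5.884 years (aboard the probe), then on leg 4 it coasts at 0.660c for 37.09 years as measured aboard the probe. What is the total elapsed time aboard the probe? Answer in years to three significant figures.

τ = 119 years

Leg 1: 19.40 years is already measured aboard the probe.
Leg 2: γ = 1/√(1 − 0.647²) = 1/√0.5814 = 1.311; τ_2 = 73.92/1.311 = 56.36 years.
Leg 3: 5.884 years is already measured aboard the probe.
Leg 4: 37.09 years is already measured aboard the probe.
Total: 19.40 + 56.36 + 5.884 + 37.09 years.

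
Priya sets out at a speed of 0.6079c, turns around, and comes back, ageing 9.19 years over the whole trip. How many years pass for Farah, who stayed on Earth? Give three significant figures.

γ = 1/√(1 − 0.6079²) = 1/√0.6305 = 1.259
Earth-frame duration is the dilated interval: Δt = γτ = 1.259 × 9.19 years.

Δt = 11.6 years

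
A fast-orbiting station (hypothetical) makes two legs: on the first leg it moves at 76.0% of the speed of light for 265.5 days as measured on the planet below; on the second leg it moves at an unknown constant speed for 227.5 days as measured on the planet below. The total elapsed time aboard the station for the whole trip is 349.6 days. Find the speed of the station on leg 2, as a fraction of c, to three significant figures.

Leg 1: β = 0.760; γ = 1/√(1 − 0.760²) = 1/√0.4224 = 1.539; τ_1 = 265.5/1.539 = 172.6 days.
Leg 2: speed unknown; τ_2 = 227.5/γ_2.
Total proper time: 172.6 + τ_2 = 349.6, so τ_2 = 349.6 − 172.6 = 177.0 days.
γ_2 = 227.5/177.0 = 1.285; β = √(1 − 1/γ²) = √0.3944.

β = 0.628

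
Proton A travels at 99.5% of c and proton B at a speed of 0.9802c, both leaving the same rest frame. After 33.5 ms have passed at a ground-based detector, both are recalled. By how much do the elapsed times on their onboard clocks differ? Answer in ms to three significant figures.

A: β = 0.995; γ = 1/√(1 − 0.995²) = 1/√0.009975 = 10.01; τ_A = 33.5/10.01 = 3.346 ms.
B: γ = 1/√(1 − 0.9802²) = 1/√0.03921 = 5.050; τ_B = 33.5/5.050 = 6.633 ms.

|τ_A − τ_B| = 3.29 ms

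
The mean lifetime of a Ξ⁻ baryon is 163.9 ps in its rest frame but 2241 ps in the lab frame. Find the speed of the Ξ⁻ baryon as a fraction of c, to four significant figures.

γ = Δt/τ₀ = 2241/163.9 = 13.67
β = √(1 − 1/γ²) = √(1 − 0.005349) = √0.9947

v = 0.9973c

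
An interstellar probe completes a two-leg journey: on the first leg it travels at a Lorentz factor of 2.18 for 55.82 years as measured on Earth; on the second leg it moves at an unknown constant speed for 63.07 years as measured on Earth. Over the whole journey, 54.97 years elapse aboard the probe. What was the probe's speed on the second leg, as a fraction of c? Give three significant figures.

Leg 1: γ = 2.18; τ_1 = 55.82/2.180 = 25.61 years.
Leg 2: speed unknown; τ_2 = 63.07/γ_2.
Total proper time: 25.61 + τ_2 = 54.97, so τ_2 = 54.97 − 25.61 = 29.36 years.
γ_2 = 63.07/29.36 = 2.148; β = √(1 − 1/γ²) = √0.7832.

β = 0.885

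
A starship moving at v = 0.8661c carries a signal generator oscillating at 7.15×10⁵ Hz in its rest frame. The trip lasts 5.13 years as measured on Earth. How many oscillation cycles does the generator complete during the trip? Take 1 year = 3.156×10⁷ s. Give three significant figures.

γ = 1/√(1 − 0.8661²) = 1/√0.2499 = 2.001
The oscillator's own cycle count is N = f × τ where τ is the proper time on the ship. τ = Δt/γ = 5.13/2.001 = 2.564 years = 8.093×10⁷ s.
N = 7.15×10⁵ × 8.093×10⁷ = 5.787×10¹³.

N = 5.79×10¹³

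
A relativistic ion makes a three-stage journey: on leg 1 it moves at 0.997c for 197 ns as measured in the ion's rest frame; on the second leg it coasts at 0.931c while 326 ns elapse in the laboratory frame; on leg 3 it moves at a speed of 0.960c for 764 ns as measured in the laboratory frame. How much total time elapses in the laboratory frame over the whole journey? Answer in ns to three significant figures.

Δt = 3640 ns

Leg 1: γ = 1/√(1 − 0.997²) = 1/√0.005991 = 12.92; Δt_1 = 12.92 × 197 = 2545 ns.
Leg 2: 326 ns is already measured in the laboratory frame.
Leg 3: 764 ns is already measured in the laboratory frame.
Total: 2545 + 326.0 + 764.0 ns.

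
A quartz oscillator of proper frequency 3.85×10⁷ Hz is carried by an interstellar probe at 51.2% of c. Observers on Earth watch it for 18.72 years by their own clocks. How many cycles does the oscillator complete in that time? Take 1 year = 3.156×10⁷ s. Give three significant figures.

N = 1.95×10¹⁶

β = 0.512; γ = 1/√(1 − 0.512²) = 1/√0.7379 = 1.164
During 18.72 years of lab time, the oscillator's proper time advances by τ = Δt/γ = 18.72/1.164 = 16.08 years = 5.075×10⁸ s.
N = f × τ = 3.85×10⁷ × 5.075×10⁸ = 1.954×10¹⁶.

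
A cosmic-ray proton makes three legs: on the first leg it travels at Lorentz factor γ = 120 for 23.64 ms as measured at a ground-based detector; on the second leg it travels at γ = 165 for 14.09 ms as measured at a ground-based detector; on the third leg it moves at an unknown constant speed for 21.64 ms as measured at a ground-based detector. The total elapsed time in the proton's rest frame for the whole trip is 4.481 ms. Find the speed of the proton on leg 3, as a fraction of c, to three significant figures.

Leg 1: γ = 120; τ_1 = 23.64/120.0 = 0.1970 ms.
Leg 2: γ = 165; τ_2 = 14.09/165.0 = 0.08539 ms.
Leg 3: speed unknown; τ_3 = 21.64/γ_3.
Total proper time: 0.1970 + 0.08539 + τ_3 = 4.481, so τ_3 = 4.481 − 0.2824 = 4.199 ms.
γ_3 = 21.64/4.199 = 5.154; β = √(1 − 1/γ²) = √0.9624.

β = 0.981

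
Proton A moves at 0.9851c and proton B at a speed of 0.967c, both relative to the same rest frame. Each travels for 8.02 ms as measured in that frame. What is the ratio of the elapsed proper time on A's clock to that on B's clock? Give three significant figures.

A: γ = 1/√(1 − 0.9851²) = 1/√0.02958 = 5.815. B: γ = 1/√(1 − 0.967²) = 1/√0.06491 = 3.925.
τ_A/τ_B = γ_B/γ_A = 3.925/5.815 = 0.6750, so τ_A/τ_B = 0.6750.

τ_A/τ_B = 0.675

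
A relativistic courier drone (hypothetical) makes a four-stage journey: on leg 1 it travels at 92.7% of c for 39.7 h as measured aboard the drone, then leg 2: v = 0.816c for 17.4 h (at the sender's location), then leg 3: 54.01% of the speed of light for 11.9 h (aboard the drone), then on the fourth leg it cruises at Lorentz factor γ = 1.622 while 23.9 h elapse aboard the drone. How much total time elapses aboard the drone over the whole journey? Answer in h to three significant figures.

τ = 85.6 h

Leg 1: 39.7 h is already measured aboard the drone.
Leg 2: γ = 1/√(1 − 0.816²) = 1/√0.3341 = 1.730; τ_2 = 17.4/1.730 = 10.06 h.
Leg 3: 11.9 h is already measured aboard the drone.
Leg 4: 23.9 h is already measured aboard the drone.
Total: 39.70 + 10.06 + 11.90 + 23.90 h.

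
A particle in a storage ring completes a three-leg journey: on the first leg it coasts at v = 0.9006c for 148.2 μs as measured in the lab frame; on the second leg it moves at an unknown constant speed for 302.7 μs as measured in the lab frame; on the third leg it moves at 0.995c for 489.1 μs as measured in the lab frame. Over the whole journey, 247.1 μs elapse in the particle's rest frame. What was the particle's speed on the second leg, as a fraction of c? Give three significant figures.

Leg 1: γ = 1/√(1 − 0.9006²) = 1/√0.1889 = 2.301; τ_1 = 148.2/2.301 = 64.41 μs.
Leg 2: speed unknown; τ_2 = 302.7/γ_2.
Leg 3: γ = 1/√(1 − 0.995²) = 1/√0.009975 = 10.01; τ_3 = 489.1/10.01 = 48.85 μs.
Total proper time: 64.41 + τ_2 + 48.85 = 247.1, so τ_2 = 247.1 − 113.3 = 133.8 μs.
γ_2 = 302.7/133.8 = 2.262; β = √(1 − 1/γ²) = √0.8045.

β = 0.897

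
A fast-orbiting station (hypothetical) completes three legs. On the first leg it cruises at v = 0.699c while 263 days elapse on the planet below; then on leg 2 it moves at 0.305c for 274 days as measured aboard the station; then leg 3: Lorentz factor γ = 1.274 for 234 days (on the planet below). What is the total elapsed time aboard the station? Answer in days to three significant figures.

Leg 1: γ = 1/√(1 − 0.699²) = 1/√0.5114 = 1.398; τ_1 = 263/1.398 = 188.1 days.
Leg 2: 274 days is already measured aboard the station.
Leg 3: γ = 1.274; τ_3 = 234/1.274 = 183.7 days.
Total: 188.1 + 274.0 + 183.7 days.

τ = 646 days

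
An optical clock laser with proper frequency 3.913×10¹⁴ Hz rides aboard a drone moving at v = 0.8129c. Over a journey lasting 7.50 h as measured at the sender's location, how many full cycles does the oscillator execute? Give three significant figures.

N = 6.15×10¹⁸

γ = 1/√(1 − 0.8129²) = 1/√0.3392 = 1.717
The oscillator's own cycle count is N = f × τ where τ is the proper time aboard the drone. τ = Δt/γ = 7.50/1.717 = 4.368 h = 1.572×10⁴ s.
N = 3.913×10¹⁴ × 1.572×10⁴ = 6.153×10¹⁸.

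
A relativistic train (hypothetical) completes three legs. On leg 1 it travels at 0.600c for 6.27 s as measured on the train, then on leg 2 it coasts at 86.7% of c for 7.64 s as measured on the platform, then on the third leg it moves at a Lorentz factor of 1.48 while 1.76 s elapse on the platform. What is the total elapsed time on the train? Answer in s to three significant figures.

Leg 1: 6.27 s is already measured on the train.
Leg 2: β = 0.867; γ = 1/√(1 − 0.867²) = 1/√0.2483 = 2.007; τ_2 = 7.64/2.007 = 3.807 s.
Leg 3: γ = 1.48; τ_3 = 1.76/1.480 = 1.189 s.
Total: 6.270 + 3.807 + 1.189 s.

τ = 11.3 s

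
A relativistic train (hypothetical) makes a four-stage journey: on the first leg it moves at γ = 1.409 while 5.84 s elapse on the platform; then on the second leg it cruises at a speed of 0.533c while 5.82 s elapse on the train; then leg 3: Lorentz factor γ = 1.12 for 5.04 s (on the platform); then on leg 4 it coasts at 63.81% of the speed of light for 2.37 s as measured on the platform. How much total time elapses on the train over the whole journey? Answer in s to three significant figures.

τ = 16.3 s

Leg 1: γ = 1.409; τ_1 = 5.84/1.409 = 4.145 s.
Leg 2: 5.82 s is already measured on the train.
Leg 3: γ = 1.12; τ_3 = 5.04/1.120 = 4.500 s.
Leg 4: β = 0.6381; γ = 1/√(1 − 0.6381²) = 1/√0.5928 = 1.299; τ_4 = 2.37/1.299 = 1.825 s.
Total: 4.145 + 5.820 + 4.500 + 1.825 s.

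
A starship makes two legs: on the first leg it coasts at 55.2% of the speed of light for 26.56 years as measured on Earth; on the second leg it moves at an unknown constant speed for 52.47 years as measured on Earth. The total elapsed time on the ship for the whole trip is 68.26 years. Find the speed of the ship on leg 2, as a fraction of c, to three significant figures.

Leg 1: β = 0.552; γ = 1/√(1 − 0.552²) = 1/√0.6953 = 1.199; τ_1 = 26.56/1.199 = 22.15 years.
Leg 2: speed unknown; τ_2 = 52.47/γ_2.
Total proper time: 22.15 + τ_2 = 68.26, so τ_2 = 68.26 − 22.15 = 46.11 years.
γ_2 = 52.47/46.11 = 1.138; β = √(1 − 1/γ²) = √0.2276.

β = 0.477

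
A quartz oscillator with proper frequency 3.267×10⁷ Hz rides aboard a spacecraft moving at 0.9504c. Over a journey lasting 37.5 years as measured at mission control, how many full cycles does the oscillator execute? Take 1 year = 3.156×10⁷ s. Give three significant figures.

γ = 1/√(1 − 0.9504²) = 1/√0.09674 = 3.215
The oscillator's own cycle count is N = f × τ where τ is the proper time aboard the spacecraft. τ = Δt/γ = 37.5/3.215 = 11.66 years = 3.681×10⁸ s.
N = 3.267×10⁷ × 3.681×10⁸ = 1.203×10¹⁶.

N = 1.20×10¹⁶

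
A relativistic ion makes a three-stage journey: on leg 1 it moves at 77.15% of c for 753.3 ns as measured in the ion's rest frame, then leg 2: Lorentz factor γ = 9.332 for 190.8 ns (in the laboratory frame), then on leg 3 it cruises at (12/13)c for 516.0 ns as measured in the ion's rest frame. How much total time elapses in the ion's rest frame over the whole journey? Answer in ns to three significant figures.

Leg 1: 753.3 ns is already measured in the ion's rest frame.
Leg 2: γ = 9.332; τ_2 = 190.8/9.332 = 20.45 ns.
Leg 3: 516.0 ns is already measured in the ion's rest frame.
Total: 753.3 + 20.45 + 516.0 ns.

τ = 1290 ns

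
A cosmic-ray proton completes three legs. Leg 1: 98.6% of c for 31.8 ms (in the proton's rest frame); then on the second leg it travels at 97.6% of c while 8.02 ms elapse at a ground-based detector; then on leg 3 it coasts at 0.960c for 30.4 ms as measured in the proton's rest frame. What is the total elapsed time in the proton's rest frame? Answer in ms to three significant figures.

τ = 63.9 ms

Leg 1: 31.8 ms is already measured in the proton's rest frame.
Leg 2: β = 0.976; γ = 1/√(1 − 0.976²) = 1/√0.04742 = 4.592; τ_2 = 8.02/4.592 = 1.747 ms.
Leg 3: 30.4 ms is already measured in the proton's rest frame.
Total: 31.80 + 1.747 + 30.40 ms.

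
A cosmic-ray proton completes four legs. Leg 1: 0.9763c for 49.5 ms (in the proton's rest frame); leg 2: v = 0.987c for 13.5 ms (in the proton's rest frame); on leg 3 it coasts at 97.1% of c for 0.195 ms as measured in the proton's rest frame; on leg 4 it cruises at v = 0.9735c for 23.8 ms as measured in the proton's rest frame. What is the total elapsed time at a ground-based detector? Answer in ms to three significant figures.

Δt = 418 ms

Leg 1: γ = 1/√(1 − 0.9763²) = 1/√0.04684 = 4.621; Δt_1 = 4.621 × 49.5 = 228.7 ms.
Leg 2: γ = 1/√(1 − 0.987²) = 1/√0.02583 = 6.222; Δt_2 = 6.222 × 13.5 = 84.00 ms.
Leg 3: β = 0.971; γ = 1/√(1 − 0.971²) = 1/√0.05716 = 4.183; Δt_3 = 4.183 × 0.195 = 0.8156 ms.
Leg 4: γ = 1/√(1 − 0.9735²) = 1/√0.05230 = 4.373; Δt_4 = 4.373 × 23.8 = 104.1 ms.
Total: 228.7 + 84.00 + 0.8156 + 104.1 ms.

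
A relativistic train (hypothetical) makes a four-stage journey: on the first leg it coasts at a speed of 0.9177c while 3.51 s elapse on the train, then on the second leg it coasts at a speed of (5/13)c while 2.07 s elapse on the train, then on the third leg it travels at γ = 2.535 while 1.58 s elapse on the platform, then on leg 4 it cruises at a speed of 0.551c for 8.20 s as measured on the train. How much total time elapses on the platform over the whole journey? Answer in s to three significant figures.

Δt = 22.5 s

Leg 1: γ = 1/√(1 − 0.9177²) = 1/√0.1578 = 2.517; Δt_1 = 2.517 × 3.51 = 8.835 s.
Leg 2: γ = 1/√(1 − (5/13)²) = 13/12 ≈ 1.083; Δt_2 = 1.083 × 2.07 = 2.242 s.
Leg 3: 1.58 s is already measured on the platform.
Leg 4: γ = 1/√(1 − 0.551²) = 1/√0.6964 = 1.198; Δt_4 = 1.198 × 8.20 = 9.826 s.
Total: 8.835 + 2.242 + 1.580 + 9.826 s.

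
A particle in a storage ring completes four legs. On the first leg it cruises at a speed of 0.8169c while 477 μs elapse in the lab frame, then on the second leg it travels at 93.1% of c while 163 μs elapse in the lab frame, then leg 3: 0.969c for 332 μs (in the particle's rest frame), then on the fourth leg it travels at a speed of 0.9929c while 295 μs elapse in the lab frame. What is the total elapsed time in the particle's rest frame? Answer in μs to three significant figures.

Leg 1: γ = 1/√(1 − 0.8169²) = 1/√0.3327 = 1.734; τ_1 = 477/1.734 = 275.1 μs.
Leg 2: β = 0.931; γ = 1/√(1 − 0.931²) = 1/√0.1332 = 2.740; τ_2 = 163/2.740 = 59.50 μs.
Leg 3: 332 μs is already measured in the particle's rest frame.
Leg 4: γ = 1/√(1 − 0.9929²) = 1/√0.01415 = 8.407; τ_4 = 295/8.407 = 35.09 μs.
Total: 275.1 + 59.50 + 332.0 + 35.09 μs.

τ = 702 μs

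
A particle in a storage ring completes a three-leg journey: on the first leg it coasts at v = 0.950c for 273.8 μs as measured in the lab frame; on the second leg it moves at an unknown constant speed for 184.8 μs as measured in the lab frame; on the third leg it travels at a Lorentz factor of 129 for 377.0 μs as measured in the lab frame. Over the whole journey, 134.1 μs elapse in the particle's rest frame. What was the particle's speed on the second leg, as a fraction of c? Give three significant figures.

β = 0.969

Leg 1: γ = 1/√(1 − 0.950²) = 1/√0.09750 = 3.203; τ_1 = 273.8/3.203 = 85.49 μs.
Leg 2: speed unknown; τ_2 = 184.8/γ_2.
Leg 3: γ = 129; τ_3 = 377.0/129.0 = 2.922 μs.
Total proper time: 85.49 + τ_2 + 2.922 = 134.1, so τ_2 = 134.1 − 88.42 = 45.68 μs.
γ_2 = 184.8/45.68 = 4.045; β = √(1 − 1/γ²) = √0.9389.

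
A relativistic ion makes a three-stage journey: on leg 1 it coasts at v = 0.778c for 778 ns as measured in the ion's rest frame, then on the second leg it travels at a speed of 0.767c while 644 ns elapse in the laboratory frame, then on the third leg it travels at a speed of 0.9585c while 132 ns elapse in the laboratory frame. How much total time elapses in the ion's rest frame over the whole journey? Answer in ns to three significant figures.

τ = 1230 ns

Leg 1: 778 ns is already measured in the ion's rest frame.
Leg 2: γ = 1/√(1 − 0.767²) = 1/√0.4117 = 1.558; τ_2 = 644/1.558 = 413.2 ns.
Leg 3: γ = 1/√(1 − 0.9585²) = 1/√0.08128 = 3.508; τ_3 = 132/3.508 = 37.63 ns.
Total: 778.0 + 413.2 + 37.63 ns.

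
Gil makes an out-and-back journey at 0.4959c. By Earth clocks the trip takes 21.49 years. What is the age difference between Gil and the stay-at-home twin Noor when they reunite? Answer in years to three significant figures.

Δt − τ = 2.83 years

γ = 1/√(1 − 0.4959²) = 1/√0.7541 = 1.152
Gil's elapsed proper time: τ = 21.49/1.152 = 18.66 years.
Age gap = Δt − τ = 21.49 − 18.66 years.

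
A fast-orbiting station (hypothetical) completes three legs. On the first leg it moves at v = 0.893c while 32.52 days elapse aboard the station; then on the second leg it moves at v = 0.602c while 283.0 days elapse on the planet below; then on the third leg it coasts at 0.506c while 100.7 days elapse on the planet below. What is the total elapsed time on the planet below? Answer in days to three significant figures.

Δt = 456 days

Leg 1: γ = 1/√(1 − 0.893²) = 1/√0.2026 = 2.222; Δt_1 = 2.222 × 32.52 = 72.26 days.
Leg 2: 283.0 days is already measured on the planet below.
Leg 3: 100.7 days is already measured on the planet below.
Total: 72.26 + 283.0 + 100.7 days.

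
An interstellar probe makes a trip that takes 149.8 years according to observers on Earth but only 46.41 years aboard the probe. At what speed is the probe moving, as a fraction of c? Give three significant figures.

β = 0.951

The proper time is measured aboard the probe (both events occur at the probe's location); Δt is measured on Earth. γ = Δt/τ = 149.8/46.41 = 3.228.
β = √(1 − 1/γ²) = √(1 − 0.09598) = √0.9040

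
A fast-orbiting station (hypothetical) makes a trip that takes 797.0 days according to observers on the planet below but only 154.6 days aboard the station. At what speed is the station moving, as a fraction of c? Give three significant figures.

The proper time is measured aboard the station (both events occur at the station's location); Δt is measured on the planet below. γ = Δt/τ = 797.0/154.6 = 5.155.
β = √(1 − 1/γ²) = √(1 − 0.03763) = √0.9624

v = 0.981c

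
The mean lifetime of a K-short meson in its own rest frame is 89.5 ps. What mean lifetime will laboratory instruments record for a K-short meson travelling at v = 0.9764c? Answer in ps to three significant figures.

Δt = 414 ps

γ = 1/√(1 − 0.9764²) = 1/√0.04664 = 4.630
The rest-frame lifetime is the proper time; the lab measures the dilated interval Δt = γτ₀ = 4.630 × 89.5 ps.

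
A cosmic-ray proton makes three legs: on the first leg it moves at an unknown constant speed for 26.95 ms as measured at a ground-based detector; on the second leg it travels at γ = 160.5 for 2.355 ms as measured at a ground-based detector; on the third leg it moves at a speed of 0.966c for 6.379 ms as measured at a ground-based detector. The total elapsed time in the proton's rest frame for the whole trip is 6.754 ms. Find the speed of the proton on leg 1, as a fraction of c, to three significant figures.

Leg 1: speed unknown; τ_1 = 26.95/γ_1.
Leg 2: γ = 160.5; τ_2 = 2.355/160.5 = 0.01467 ms.
Leg 3: γ = 1/√(1 − 0.966²) = 1/√0.06684 = 3.868; τ_3 = 6.379/3.868 = 1.649 ms.
Total proper time: τ_1 + 0.01467 + 1.649 = 6.754, so τ_1 = 6.754 − 1.664 = 5.090 ms.
γ_1 = 26.95/5.090 = 5.295; β = √(1 − 1/γ²) = √0.9643.

β = 0.982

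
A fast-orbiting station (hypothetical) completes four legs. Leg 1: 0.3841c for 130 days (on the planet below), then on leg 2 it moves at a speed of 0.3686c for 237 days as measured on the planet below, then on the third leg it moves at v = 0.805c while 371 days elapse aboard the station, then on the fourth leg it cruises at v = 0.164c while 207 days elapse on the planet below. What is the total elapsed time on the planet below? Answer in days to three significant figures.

Δt = 1200 days

Leg 1: 130 days is already measured on the planet below.
Leg 2: 237 days is already measured on the planet below.
Leg 3: γ = 1/√(1 − 0.805²) = 1/√0.3520 = 1.686; Δt_3 = 1.686 × 371 = 625.3 days.
Leg 4: 207 days is already measured on the planet below.
Total: 130.0 + 237.0 + 625.3 + 207.0 days.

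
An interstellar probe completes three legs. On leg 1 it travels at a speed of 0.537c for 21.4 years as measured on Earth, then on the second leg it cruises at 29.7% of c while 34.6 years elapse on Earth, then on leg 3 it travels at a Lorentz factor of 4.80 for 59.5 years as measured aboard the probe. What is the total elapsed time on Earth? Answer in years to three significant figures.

Leg 1: 21.4 years is already measured on Earth.
Leg 2: 34.6 years is already measured on Earth.
Leg 3: γ = 4.80; Δt_3 = 4.800 × 59.5 = 285.6 years.
Total: 21.40 + 34.60 + 285.6 years.

Δt = 342 years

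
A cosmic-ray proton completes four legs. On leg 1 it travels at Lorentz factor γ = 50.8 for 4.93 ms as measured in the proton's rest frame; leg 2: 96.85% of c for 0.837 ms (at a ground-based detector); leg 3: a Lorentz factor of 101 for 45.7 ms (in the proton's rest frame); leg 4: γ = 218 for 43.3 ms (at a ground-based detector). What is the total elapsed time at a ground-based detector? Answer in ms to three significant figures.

Δt = 4910 ms

Leg 1: γ = 50.8; Δt_1 = 50.80 × 4.93 = 250.4 ms.
Leg 2: 0.837 ms is already measured at a ground-based detector.
Leg 3: γ = 101; Δt_3 = 101.0 × 45.7 = 4616 ms.
Leg 4: 43.3 ms is already measured at a ground-based detector.
Total: 250.4 + 0.8370 + 4616 + 43.30 ms.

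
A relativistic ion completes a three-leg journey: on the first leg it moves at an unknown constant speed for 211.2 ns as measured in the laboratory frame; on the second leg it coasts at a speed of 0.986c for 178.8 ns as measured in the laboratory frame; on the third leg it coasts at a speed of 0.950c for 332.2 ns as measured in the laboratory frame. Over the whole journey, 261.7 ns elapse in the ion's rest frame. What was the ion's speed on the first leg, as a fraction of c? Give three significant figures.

Leg 1: speed unknown; τ_1 = 211.2/γ_1.
Leg 2: γ = 1/√(1 − 0.986²) = 1/√0.02780 = 5.997; τ_2 = 178.8/5.997 = 29.81 ns.
Leg 3: γ = 1/√(1 − 0.950²) = 1/√0.09750 = 3.203; τ_3 = 332.2/3.203 = 103.7 ns.
Total proper time: τ_1 + 29.81 + 103.7 = 261.7, so τ_1 = 261.7 − 133.5 = 128.2 ns.
γ_1 = 211.2/128.2 = 1.648; β = √(1 − 1/γ²) = √0.6318.

β = 0.795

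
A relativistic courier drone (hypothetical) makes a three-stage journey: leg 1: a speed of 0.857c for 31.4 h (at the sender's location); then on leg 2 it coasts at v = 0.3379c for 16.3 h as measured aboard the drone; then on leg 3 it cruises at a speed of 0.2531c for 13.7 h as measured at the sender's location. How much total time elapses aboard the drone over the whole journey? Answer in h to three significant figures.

τ = 45.7 h

Leg 1: γ = 1/√(1 − 0.857²) = 1/√0.2656 = 1.941; τ_1 = 31.4/1.941 = 16.18 h.
Leg 2: 16.3 h is already measured aboard the drone.
Leg 3: γ = 1/√(1 − 0.2531²) = 1/√0.9359 = 1.034; τ_3 = 13.7/1.034 = 13.25 h.
Total: 16.18 + 16.30 + 13.25 h.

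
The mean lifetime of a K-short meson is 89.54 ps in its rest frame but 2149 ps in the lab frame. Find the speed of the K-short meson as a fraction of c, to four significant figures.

γ = Δt/τ₀ = 2149/89.54 = 24.00
β = √(1 − 1/γ²) = √(1 − 0.001736) = √0.9983

v = 0.9991c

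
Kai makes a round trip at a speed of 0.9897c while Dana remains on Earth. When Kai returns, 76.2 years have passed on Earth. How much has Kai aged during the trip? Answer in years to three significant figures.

γ = 1/√(1 − 0.9897²) = 1/√0.02049 = 6.985
Kai's clock measures proper time along the trip: τ = Δt/γ = 76.2/6.985 years.

τ = 10.9 years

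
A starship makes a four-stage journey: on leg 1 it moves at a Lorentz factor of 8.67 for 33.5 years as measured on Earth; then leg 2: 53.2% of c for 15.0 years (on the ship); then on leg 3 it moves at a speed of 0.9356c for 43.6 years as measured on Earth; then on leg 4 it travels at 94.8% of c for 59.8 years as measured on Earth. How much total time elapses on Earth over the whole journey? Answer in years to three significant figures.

Leg 1: 33.5 years is already measured on Earth.
Leg 2: β = 0.532; γ = 1/√(1 − 0.532²) = 1/√0.7170 = 1.181; Δt_2 = 1.181 × 15.0 = 17.71 years.
Leg 3: 43.6 years is already measured on Earth.
Leg 4: 59.8 years is already measured on Earth.
Total: 33.50 + 17.71 + 43.60 + 59.80 years.

Δt = 155 years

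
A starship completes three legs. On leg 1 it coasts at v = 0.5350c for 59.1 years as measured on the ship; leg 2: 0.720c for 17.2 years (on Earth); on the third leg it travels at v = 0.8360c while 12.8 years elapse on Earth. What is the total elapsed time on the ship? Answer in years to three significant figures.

τ = 78.1 years

Leg 1: 59.1 years is already measured on the ship.
Leg 2: γ = 1/√(1 − 0.720²) = 1/√0.4816 = 1.441; τ_2 = 17.2/1.441 = 11.94 years.
Leg 3: γ = 1/√(1 − 0.8360²) = 1/√0.3011 = 1.822; τ_3 = 12.8/1.822 = 7.024 years.
Total: 59.10 + 11.94 + 7.024 years.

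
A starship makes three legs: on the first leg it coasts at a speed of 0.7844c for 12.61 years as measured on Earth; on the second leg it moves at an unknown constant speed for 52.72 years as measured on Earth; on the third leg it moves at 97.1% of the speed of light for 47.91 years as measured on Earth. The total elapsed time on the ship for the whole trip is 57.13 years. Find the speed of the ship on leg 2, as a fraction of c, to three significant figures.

Leg 1: γ = 1/√(1 − 0.7844²) = 1/√0.3847 = 1.612; τ_1 = 12.61/1.612 = 7.821 years.
Leg 2: speed unknown; τ_2 = 52.72/γ_2.
Leg 3: β = 0.971; γ = 1/√(1 − 0.971²) = 1/√0.05716 = 4.183; τ_3 = 47.91/4.183 = 11.45 years.
Total proper time: 7.821 + τ_2 + 11.45 = 57.13, so τ_2 = 57.13 − 19.28 = 37.85 years.
γ_2 = 52.72/37.85 = 1.393; β = √(1 − 1/γ²) = √0.4844.

β = 0.696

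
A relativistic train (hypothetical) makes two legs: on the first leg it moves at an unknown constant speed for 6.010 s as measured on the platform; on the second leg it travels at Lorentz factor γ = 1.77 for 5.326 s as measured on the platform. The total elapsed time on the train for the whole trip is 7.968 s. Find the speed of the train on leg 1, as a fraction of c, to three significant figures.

β = 0.565

Leg 1: speed unknown; τ_1 = 6.010/γ_1.
Leg 2: γ = 1.77; τ_2 = 5.326/1.770 = 3.009 s.
Total proper time: τ_1 + 3.009 = 7.968, so τ_1 = 7.968 − 3.009 = 4.959 s.
γ_1 = 6.010/4.959 = 1.212; β = √(1 − 1/γ²) = √0.3192.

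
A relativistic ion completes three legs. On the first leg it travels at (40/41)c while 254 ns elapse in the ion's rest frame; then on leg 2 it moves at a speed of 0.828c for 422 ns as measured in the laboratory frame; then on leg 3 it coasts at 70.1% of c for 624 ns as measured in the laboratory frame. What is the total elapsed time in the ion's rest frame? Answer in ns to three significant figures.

τ = 936 ns

Leg 1: 254 ns is already measured in the ion's rest frame.
Leg 2: γ = 1/√(1 − 0.828²) = 1/√0.3144 = 1.783; τ_2 = 422/1.783 = 236.6 ns.
Leg 3: β = 0.701; γ = 1/√(1 − 0.701²) = 1/√0.5086 = 1.402; τ_3 = 624/1.402 = 445.0 ns.
Total: 254.0 + 236.6 + 445.0 ns.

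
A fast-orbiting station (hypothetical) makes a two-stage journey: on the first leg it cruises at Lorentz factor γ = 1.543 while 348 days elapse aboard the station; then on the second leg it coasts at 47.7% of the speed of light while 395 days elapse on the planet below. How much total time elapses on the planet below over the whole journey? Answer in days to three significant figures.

Δt = 932 days

Leg 1: γ = 1.543; Δt_1 = 1.543 × 348 = 537.0 days.
Leg 2: 395 days is already measured on the planet below.
Total: 537.0 + 395.0 days.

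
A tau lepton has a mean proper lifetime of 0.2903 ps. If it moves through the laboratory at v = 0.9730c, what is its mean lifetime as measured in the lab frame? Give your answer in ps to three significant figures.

γ = 1/√(1 − 0.9730²) = 1/√0.05327 = 4.333
The rest-frame lifetime is the proper time; the lab measures the dilated interval Δt = γτ₀ = 4.333 × 0.2903 ps.

Δt = 1.26 ps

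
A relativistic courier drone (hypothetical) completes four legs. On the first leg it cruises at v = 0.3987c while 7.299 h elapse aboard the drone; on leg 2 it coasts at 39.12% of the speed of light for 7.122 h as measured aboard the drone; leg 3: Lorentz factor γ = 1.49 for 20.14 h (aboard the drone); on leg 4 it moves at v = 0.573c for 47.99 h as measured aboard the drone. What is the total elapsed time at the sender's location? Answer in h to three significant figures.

Δt = 104 h

Leg 1: γ = 1/√(1 − 0.3987²) = 1/√0.8410 = 1.090; Δt_1 = 1.090 × 7.299 = 7.959 h.
Leg 2: β = 0.3912; γ = 1/√(1 − 0.3912²) = 1/√0.8470 = 1.087; Δt_2 = 1.087 × 7.122 = 7.739 h.
Leg 3: γ = 1.49; Δt_3 = 1.490 × 20.14 = 30.01 h.
Leg 4: γ = 1/√(1 − 0.573²) = 1/√0.6717 = 1.220; Δt_4 = 1.220 × 47.99 = 58.56 h.
Total: 7.959 + 7.739 + 30.01 + 58.56 h.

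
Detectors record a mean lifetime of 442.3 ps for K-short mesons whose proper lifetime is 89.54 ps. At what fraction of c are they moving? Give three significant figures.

β = 0.979

γ = Δt/τ₀ = 442.3/89.54 = 4.940
β = √(1 − 1/γ²) = √(1 − 0.04098) = √0.9590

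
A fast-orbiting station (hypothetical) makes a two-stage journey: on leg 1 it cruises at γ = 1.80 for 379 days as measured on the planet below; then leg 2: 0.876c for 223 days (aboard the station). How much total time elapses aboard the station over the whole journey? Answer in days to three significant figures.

τ = 434 days

Leg 1: γ = 1.80; τ_1 = 379/1.800 = 210.6 days.
Leg 2: 223 days is already measured aboard the station.
Total: 210.6 + 223.0 days.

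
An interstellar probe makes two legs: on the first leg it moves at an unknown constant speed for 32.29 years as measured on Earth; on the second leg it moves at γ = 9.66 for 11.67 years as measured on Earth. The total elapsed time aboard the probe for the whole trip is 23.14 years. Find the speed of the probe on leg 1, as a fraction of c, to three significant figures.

β = 0.734

Leg 1: speed unknown; τ_1 = 32.29/γ_1.
Leg 2: γ = 9.66; τ_2 = 11.67/9.660 = 1.208 years.
Total proper time: τ_1 + 1.208 = 23.14, so τ_1 = 23.14 − 1.208 = 21.93 years.
γ_1 = 32.29/21.93 = 1.472; β = √(1 − 1/γ²) = √0.5387.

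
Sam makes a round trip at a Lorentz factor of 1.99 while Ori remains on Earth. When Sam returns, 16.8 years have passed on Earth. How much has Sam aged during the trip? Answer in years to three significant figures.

τ = 8.44 years

γ = 1.99
Sam's clock measures proper time along the trip: τ = Δt/γ = 16.8/1.990 years.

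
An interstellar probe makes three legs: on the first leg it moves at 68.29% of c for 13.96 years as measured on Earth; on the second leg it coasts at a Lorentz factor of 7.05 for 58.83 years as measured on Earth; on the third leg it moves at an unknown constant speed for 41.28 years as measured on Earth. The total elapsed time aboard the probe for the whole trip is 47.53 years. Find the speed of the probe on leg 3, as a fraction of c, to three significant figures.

Leg 1: β = 0.6829; γ = 1/√(1 − 0.6829²) = 1/√0.5336 = 1.369; τ_1 = 13.96/1.369 = 10.20 years.
Leg 2: γ = 7.05; τ_2 = 58.83/7.050 = 8.345 years.
Leg 3: speed unknown; τ_3 = 41.28/γ_3.
Total proper time: 10.20 + 8.345 + τ_3 = 47.53, so τ_3 = 47.53 − 18.54 = 28.99 years.
γ_3 = 41.28/28.99 = 1.424; β = √(1 − 1/γ²) = √0.5069.

β = 0.712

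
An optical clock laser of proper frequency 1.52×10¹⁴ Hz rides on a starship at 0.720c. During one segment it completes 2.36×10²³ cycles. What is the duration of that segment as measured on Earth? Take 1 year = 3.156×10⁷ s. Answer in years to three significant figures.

γ = 1/√(1 − 0.720²) = 1/√0.4816 = 1.441
Proper time for N cycles: τ = N/f = 2.36×10²³/(1.52×10¹⁴) = 1.553×10⁹ s = 49.20 years.
Lab-frame duration Δt = γτ = 1.441 × 49.20 = 70.89 years.

Δt = 70.9 years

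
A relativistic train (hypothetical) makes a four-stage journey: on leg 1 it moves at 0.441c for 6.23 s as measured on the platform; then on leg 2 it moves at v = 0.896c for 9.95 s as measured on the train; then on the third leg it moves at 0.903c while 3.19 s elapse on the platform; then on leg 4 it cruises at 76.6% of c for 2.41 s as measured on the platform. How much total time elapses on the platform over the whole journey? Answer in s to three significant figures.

Δt = 34.2 s

Leg 1: 6.23 s is already measured on the platform.
Leg 2: γ = 1/√(1 − 0.896²) = 1/√0.1972 = 2.252; Δt_2 = 2.252 × 9.95 = 22.41 s.
Leg 3: 3.19 s is already measured on the platform.
Leg 4: 2.41 s is already measured on the platform.
Total: 6.230 + 22.41 + 3.190 + 2.410 s.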